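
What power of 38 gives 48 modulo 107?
64

Baby-step giant-step with step n = ⌈√107⌉ = 11.
Baby steps 38^j mod 107 (j:value) for j=0..10: 0:1, 1:38, 2:53, 3:88, 4:27, 5:63, 6:40, 7:22, 8:87, 9:96, 10:10.
Giant-step multiplier: 38^(-11) ≡ 38^(106-11) = 38^95 ≡ 78 (mod 107).
Giant steps γ_i = 48·78^i mod 107: γ_0=48, γ_1=106, γ_2=29, γ_3=15, γ_4=100, γ_5=96 (in table at j=9).
x = i·n + j = 5·11 + 9 = 64.
Check: 38^64 ≡ 48 (mod 107).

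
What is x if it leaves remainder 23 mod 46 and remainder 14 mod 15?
299

Using Chinese Remainder Theorem:
M = 46 × 15 = 690
M1 = 15, M2 = 46
y1 = 15^(-1) mod 46 = 43
y2 = 46^(-1) mod 15 = 1
x = (23×15×43 + 14×46×1) mod 690 = 299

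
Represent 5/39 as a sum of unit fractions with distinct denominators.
1/8 + 1/312

Greedy algorithm:
5/39: ceiling(39/5) = 8, use 1/8
1/312: ceiling(312/1) = 312, use 1/312
Result: 5/39 = 1/8 + 1/312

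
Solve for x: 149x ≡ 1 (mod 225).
74

gcd(149, 225) = 1, so the inverse exists.
Extended Euclidean algorithm on (225, 149):
225 = 1 × 149 + 76  ⟹  76 = (1)·225 + (-1)·149
149 = 1 × 76 + 73  ⟹  73 = (-1)·225 + (2)·149
76 = 1 × 73 + 3  ⟹  3 = (2)·225 + (-3)·149
73 = 24 × 3 + 1  ⟹  1 = (-49)·225 + (74)·149
So (74)·149 ≡ 1 (mod 225), i.e. 149^(-1) ≡ 74 (mod 225).
Check: 149 × 74 = 11026 ≡ 1 (mod 225)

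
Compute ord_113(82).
56

113 is prime, so ord(82) divides φ(113) = 112.
Divisors of 112: 1, 2, 4, 7, 8, 14, 16, 28, 56, 112.
Repeated squaring: 82^1 ≡ 82, 82^2 ≡ 57, 82^4 ≡ 85, 82^8 ≡ 106, 82^16 ≡ 49, 82^32 ≡ 28, 82^64 ≡ 106 (mod 113).
Test 82^d mod 113 for each divisor d in increasing order:
82^1 ≡ 82
82^2 ≡ 57
82^4 ≡ 85
82^7 = 82^4·82^2·82^1 ≡ 95
82^8 ≡ 106
82^14 = 82^8·82^4·82^2 ≡ 98
82^16 ≡ 49
82^28 = 82^16·82^8·82^4 ≡ 112
82^56 = 82^32·82^16·82^8 ≡ 1  ← first divisor giving 1
The order is 56.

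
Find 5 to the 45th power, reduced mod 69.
5

Repeated squaring. Binary of 45 = 101101.
5^1 ≡ 5 (mod 69); 5^2 ≡ 25 (mod 69); 5^4 ≡ 4 (mod 69); 5^8 ≡ 16 (mod 69); 5^16 ≡ 49 (mod 69); 5^32 ≡ 55 (mod 69)
5^45 = 5^1 × 5^4 × 5^8 × 5^32 ≡ 5 (mod 69)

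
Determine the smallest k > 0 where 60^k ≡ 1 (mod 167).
166

167 is prime, so ord(60) divides φ(167) = 166.
Divisors of 166: 1, 2, 83, 166.
Repeated squaring: 60^1 ≡ 60, 60^2 ≡ 93, 60^4 ≡ 132, 60^8 ≡ 56, 60^16 ≡ 130, 60^32 ≡ 33, 60^64 ≡ 87, 60^128 ≡ 54 (mod 167).
Test 60^d mod 167 for each divisor d in increasing order:
60^1 ≡ 60
60^2 ≡ 93
60^83 = 60^64·60^16·60^2·60^1 ≡ 166
60^166 = 60^128·60^32·60^4·60^2 ≡ 1  ← first divisor giving 1
The order is 166.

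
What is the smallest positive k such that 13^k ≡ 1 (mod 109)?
108

109 is prime, so ord(13) divides φ(109) = 108.
Divisors of 108: 1, 2, 3, 4, 6, 9, 12, 18, 27, 36, 54, 108.
Repeated squaring: 13^1 ≡ 13, 13^2 ≡ 60, 13^4 ≡ 3, 13^8 ≡ 9, 13^16 ≡ 81, 13^32 ≡ 21, 13^64 ≡ 5 (mod 109).
Test 13^d mod 109 for each divisor d in increasing order:
13^1 ≡ 13
13^2 ≡ 60
13^3 = 13^2·13^1 ≡ 17
13^4 ≡ 3
13^6 = 13^4·13^2 ≡ 71
13^9 = 13^8·13^1 ≡ 8
13^12 = 13^8·13^4 ≡ 27
13^18 = 13^16·13^2 ≡ 64
13^27 = 13^16·13^8·13^2·13^1 ≡ 76
13^36 = 13^32·13^4 ≡ 63
13^54 = 13^32·13^16·13^4·13^2 ≡ 108
13^108 = 13^64·13^32·13^8·13^4 ≡ 1  ← first divisor giving 1
The order is 108.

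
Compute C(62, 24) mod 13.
0

Using Lucas' theorem:
Write n=62 and k=24 in base 13:
n in base 13: [4, 10]
k in base 13: [1, 11]
C(62,24) mod 13 = ∏ C(n_i, k_i) mod 13
Digit binomials (mod 13): C(4,1) = 4; C(10,11) = 0 (k_i > n_i)
Product: 4 × 0 = 0 ≡ 0 (mod 13)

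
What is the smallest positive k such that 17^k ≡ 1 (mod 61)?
60

61 is prime, so ord(17) divides φ(61) = 60.
Divisors of 60: 1, 2, 3, 4, 5, 6, 10, 12, 15, 20, 30, 60.
Repeated squaring: 17^1 ≡ 17, 17^2 ≡ 45, 17^4 ≡ 12, 17^8 ≡ 22, 17^16 ≡ 57, 17^32 ≡ 16 (mod 61).
Test 17^d mod 61 for each divisor d in increasing order:
17^1 ≡ 17
17^2 ≡ 45
17^3 = 17^2·17^1 ≡ 33
17^4 ≡ 12
17^5 = 17^4·17^1 ≡ 21
17^6 = 17^4·17^2 ≡ 52
17^10 = 17^8·17^2 ≡ 14
17^12 = 17^8·17^4 ≡ 20
17^15 = 17^8·17^4·17^2·17^1 ≡ 50
17^20 = 17^16·17^4 ≡ 13
17^30 = 17^16·17^8·17^4·17^2 ≡ 60
17^60 = 17^32·17^16·17^8·17^4 ≡ 1  ← first divisor giving 1
The order is 60.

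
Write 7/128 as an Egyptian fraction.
1/19 + 1/487 + 1/394795 + 1/467588881280

Greedy algorithm:
7/128: ceiling(128/7) = 19, use 1/19
5/2432: ceiling(2432/5) = 487, use 1/487
3/1184384: ceiling(1184384/3) = 394795, use 1/394795
1/467588881280: ceiling(467588881280/1) = 467588881280, use 1/467588881280
Result: 7/128 = 1/19 + 1/487 + 1/394795 + 1/467588881280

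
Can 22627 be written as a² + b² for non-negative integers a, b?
Not possible

Factorization: 22627 = 11^3 × 17
By Fermat: n is sum of two squares iff every prime p ≡ 3 (mod 4) appears to even power.
Prime(s) ≡ 3 (mod 4) with odd exponent: [(11, 3)]
Therefore 22627 cannot be expressed as a² + b².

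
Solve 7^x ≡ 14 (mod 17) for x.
11

Baby-step giant-step with step n = ⌈√17⌉ = 5.
Baby steps 7^j mod 17 (j:value) for j=0..4: 0:1, 1:7, 2:15, 3:3, 4:4.
Giant-step multiplier: 7^(-5) ≡ 7^(16-5) = 7^11 ≡ 14 (mod 17).
Giant steps γ_i = 14·14^i mod 17: γ_0=14, γ_1=9, γ_2=7 (in table at j=1).
x = i·n + j = 2·5 + 1 = 11.
Check: 7^11 ≡ 14 (mod 17).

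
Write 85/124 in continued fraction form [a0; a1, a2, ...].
[0; 1, 2, 5, 1, 1, 3]

Euclidean algorithm steps:
85 = 0 × 124 + 85
124 = 1 × 85 + 39
85 = 2 × 39 + 7
39 = 5 × 7 + 4
7 = 1 × 4 + 3
4 = 1 × 3 + 1
3 = 3 × 1 + 0
Continued fraction: [0; 1, 2, 5, 1, 1, 3]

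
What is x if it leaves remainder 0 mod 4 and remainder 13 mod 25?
88

Using Chinese Remainder Theorem:
M = 4 × 25 = 100
M1 = 25, M2 = 4
y1 = 25^(-1) mod 4 = 1
y2 = 4^(-1) mod 25 = 19
x = (0×25×1 + 13×4×19) mod 100 = 88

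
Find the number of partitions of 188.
1398341745571

p(n) counts ways to write n as a sum of positive integers (order ignored).
Euler's pentagonal recurrence: p(k) = p(k-1) + p(k-2) - p(k-5) - p(k-7) + p(k-12) + p(k-15) - ... (offsets j(3j∓1)/2, signs ++--, p(0)=1, p(<0)=0).
DP table for k = 0..187: p(0)=1, p(1)=1, p(2)=2, p(3)=3, p(4)=5, p(5)=7, p(6)=11, p(7)=15, p(8)=22, p(9)=30, p(10)=42, p(11)=56, p(12)=77, p(13)=101, p(14)=135, p(15)=176, p(16)=231, p(17)=297, p(18)=385, p(19)=490, p(20)=627, p(21)=792, p(22)=1002, p(23)=1255, p(24)=1575, p(25)=1958, p(26)=2436, p(27)=3010, p(28)=3718, p(29)=4565, p(30)=5604, p(31)=6842, p(32)=8349, p(33)=10143, p(34)=12310, p(35)=14883, p(36)=17977, p(37)=21637, p(38)=26015, p(39)=31185, p(40)=37338, p(41)=44583, p(42)=53174, p(43)=63261, p(44)=75175, p(45)=89134, p(46)=105558, p(47)=124754, p(48)=147273, p(49)=173525, p(50)=204226, p(51)=239943, p(52)=281589, p(53)=329931, p(54)=386155, p(55)=451276, p(56)=526823, p(57)=614154, p(58)=715220, p(59)=831820, p(60)=966467, p(61)=1121505, p(62)=1300156, p(63)=1505499, p(64)=1741630, p(65)=2012558, p(66)=2323520, p(67)=2679689, p(68)=3087735, p(69)=3554345, p(70)=4087968, p(71)=4697205, p(72)=5392783, p(73)=6185689, p(74)=7089500, p(75)=8118264, p(76)=9289091, p(77)=10619863, p(78)=12132164, p(79)=13848650, p(80)=15796476, p(81)=18004327, p(82)=20506255, p(83)=23338469, p(84)=26543660, p(85)=30167357, p(86)=34262962, p(87)=38887673, p(88)=44108109, p(89)=49995925, p(90)=56634173, p(91)=64112359, p(92)=72533807, p(93)=82010177, p(94)=92669720, p(95)=104651419, p(96)=118114304, p(97)=133230930, p(98)=150198136, p(99)=169229875, p(100)=190569292, p(101)=214481126, p(102)=241265379, p(103)=271248950, p(104)=304801365, p(105)=342325709, p(106)=384276336, p(107)=431149389, p(108)=483502844, p(109)=541946240, p(110)=607163746, p(111)=679903203, p(112)=761002156, p(113)=851376628, p(114)=952050665, p(115)=1064144451, p(116)=1188908248, p(117)=1327710076, p(118)=1482074143, p(119)=1653668665, p(120)=1844349560, p(121)=2056148051, p(122)=2291320912, p(123)=2552338241, p(124)=2841940500, p(125)=3163127352, p(126)=3519222692, p(127)=3913864295, p(128)=4351078600, p(129)=4835271870, p(130)=5371315400, p(131)=5964539504, p(132)=6620830889, p(133)=7346629512, p(134)=8149040695, p(135)=9035836076, p(136)=10015581680, p(137)=11097645016, p(138)=12292341831, p(139)=13610949895, p(140)=15065878135, p(141)=16670689208, p(142)=18440293320, p(143)=20390982757, p(144)=22540654445, p(145)=24908858009, p(146)=27517052599, p(147)=30388671978, p(148)=33549419497, p(149)=37027355200, p(150)=40853235313, p(151)=45060624582, p(152)=49686288421, p(153)=54770336324, p(154)=60356673280, p(155)=66493182097, p(156)=73232243759, p(157)=80630964769, p(158)=88751778802, p(159)=97662728555, p(160)=107438159466, p(161)=118159068427, p(162)=129913904637, p(163)=142798995930, p(164)=156919475295, p(165)=172389800255, p(166)=189334822579, p(167)=207890420102, p(168)=228204732751, p(169)=250438925115, p(170)=274768617130, p(171)=301384802048, p(172)=330495499613, p(173)=362326859895, p(174)=397125074750, p(175)=435157697830, p(176)=476715857290, p(177)=522115831195, p(178)=571701605655, p(179)=625846753120, p(180)=684957390936, p(181)=749474411781, p(182)=819876908323, p(183)=896684817527, p(184)=980462880430, p(185)=1071823774337, p(186)=1171432692373, p(187)=1280011042268.
Final step: p(188) = p(187) + p(186) - p(183) - p(181) + p(176) + p(173) - p(166) - p(162) + p(153) + p(148) - p(137) - p(131) + p(118) + p(111) - p(96) - p(88) + p(71) + p(62) - p(43) - p(33) + p(12) + p(1)
= 1280011042268 + 1171432692373 - 896684817527 - 749474411781 + 476715857290 + 362326859895 - 189334822579 - 129913904637 + 54770336324 + 33549419497 - 11097645016 - 5964539504 + 1482074143 + 679903203 - 118114304 - 44108109 + 4697205 + 1300156 - 63261 - 10143 + 77 + 1
= 1398341745571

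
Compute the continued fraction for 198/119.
[1; 1, 1, 1, 39]

Euclidean algorithm steps:
198 = 1 × 119 + 79
119 = 1 × 79 + 40
79 = 1 × 40 + 39
40 = 1 × 39 + 1
39 = 39 × 1 + 0
Continued fraction: [1; 1, 1, 1, 39]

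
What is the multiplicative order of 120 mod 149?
74

149 is prime, so ord(120) divides φ(149) = 148.
Divisors of 148: 1, 2, 4, 37, 74, 148.
Repeated squaring: 120^1 ≡ 120, 120^2 ≡ 96, 120^4 ≡ 127, 120^8 ≡ 37, 120^16 ≡ 28, 120^32 ≡ 39, 120^64 ≡ 31, 120^128 ≡ 67 (mod 149).
Test 120^d mod 149 for each divisor d in increasing order:
120^1 ≡ 120
120^2 ≡ 96
120^4 ≡ 127
120^37 = 120^32·120^4·120^1 ≡ 148
120^74 = 120^64·120^8·120^2 ≡ 1  ← first divisor giving 1
The order is 74.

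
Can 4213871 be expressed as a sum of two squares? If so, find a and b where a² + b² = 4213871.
Not possible

Factorization: 4213871 = 43^3 × 53
By Fermat: n is sum of two squares iff every prime p ≡ 3 (mod 4) appears to even power.
Prime(s) ≡ 3 (mod 4) with odd exponent: [(43, 3)]
Therefore 4213871 cannot be expressed as a² + b².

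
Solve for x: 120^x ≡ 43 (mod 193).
72

Baby-step giant-step with step n = ⌈√193⌉ = 14.
Baby steps 120^j mod 193 (j:value) for j=0..13: 0:1, 1:120, 2:118, 3:71, 4:28, 5:79, 6:23, 7:58, 8:12, 9:89, 10:65, 11:80, 12:143, 13:176.
Giant-step multiplier: 120^(-14) ≡ 120^(192-14) = 120^178 ≡ 100 (mod 193).
Giant steps γ_i = 43·100^i mod 193: γ_0=43, γ_1=54, γ_2=189, γ_3=179, γ_4=144, γ_5=118 (in table at j=2).
x = i·n + j = 5·14 + 2 = 72.
Check: 120^72 ≡ 43 (mod 193).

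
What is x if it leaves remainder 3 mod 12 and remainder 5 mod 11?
27

Using Chinese Remainder Theorem:
M = 12 × 11 = 132
M1 = 11, M2 = 12
y1 = 11^(-1) mod 12 = 11
y2 = 12^(-1) mod 11 = 1
x = (3×11×11 + 5×12×1) mod 132 = 27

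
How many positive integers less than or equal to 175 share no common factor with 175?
120

175 = 5^2 × 7
φ(n) = n × ∏(1 - 1/p) for each prime p dividing n
φ(175) = 175 × (1 - 1/5) × (1 - 1/7) = 120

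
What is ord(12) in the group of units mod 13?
2

13 is prime, so ord(12) divides φ(13) = 12.
Divisors of 12: 1, 2, 3, 4, 6, 12.
Repeated squaring: 12^1 ≡ 12, 12^2 ≡ 1, 12^4 ≡ 1, 12^8 ≡ 1 (mod 13).
Test 12^d mod 13 for each divisor d in increasing order:
12^1 ≡ 12
12^2 ≡ 1  ← first divisor giving 1
The order is 2.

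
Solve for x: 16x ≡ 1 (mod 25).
11

gcd(16, 25) = 1, so the inverse exists.
Extended Euclidean algorithm on (25, 16):
25 = 1 × 16 + 9  ⟹  9 = (1)·25 + (-1)·16
16 = 1 × 9 + 7  ⟹  7 = (-1)·25 + (2)·16
9 = 1 × 7 + 2  ⟹  2 = (2)·25 + (-3)·16
7 = 3 × 2 + 1  ⟹  1 = (-7)·25 + (11)·16
So (11)·16 ≡ 1 (mod 25), i.e. 16^(-1) ≡ 11 (mod 25).
Check: 16 × 11 = 176 ≡ 1 (mod 25)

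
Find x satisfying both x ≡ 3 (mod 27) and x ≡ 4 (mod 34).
786

Using Chinese Remainder Theorem:
M = 27 × 34 = 918
M1 = 34, M2 = 27
y1 = 34^(-1) mod 27 = 4
y2 = 27^(-1) mod 34 = 29
x = (3×34×4 + 4×27×29) mod 918 = 786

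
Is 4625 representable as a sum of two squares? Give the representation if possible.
1² + 68² (a=1, b=68)

Factorization: 4625 = 5^3 × 37
By Fermat: n is sum of two squares iff every prime p ≡ 3 (mod 4) appears to even power.
All primes ≡ 3 (mod 4) appear to even power.
Search a = 0, 1, 2, … for 4625 - a² a perfect square: first hit at a = 1: 4625 - 1 = 4624 = 68².
4625 = 1² + 68² = 1 + 4624 ✓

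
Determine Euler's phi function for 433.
432

433 = 433
φ(n) = n × ∏(1 - 1/p) for each prime p dividing n
φ(433) = 433 × (1 - 1/433) = 432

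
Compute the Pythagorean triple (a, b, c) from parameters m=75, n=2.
(5621, 300, 5629)

Euclid's formula: a = m² - n², b = 2mn, c = m² + n²
m = 75, n = 2
a = 75² - 2² = 5625 - 4 = 5621
b = 2 × 75 × 2 = 300
c = 75² + 2² = 5625 + 4 = 5629
Verification: 5621² + 300² = 31595641 + 90000 = 31685641 = 5629² ✓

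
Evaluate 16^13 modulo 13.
3

Repeated squaring. Binary of 13 = 1101.
16^1 ≡ 3 (mod 13); 16^2 ≡ 9 (mod 13); 16^4 ≡ 3 (mod 13); 16^8 ≡ 9 (mod 13)
16^13 = 16^1 × 16^4 × 16^8 ≡ 3 (mod 13)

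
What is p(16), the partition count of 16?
231

p(n) counts ways to write n as a sum of positive integers (order ignored).
Euler's pentagonal recurrence: p(k) = p(k-1) + p(k-2) - p(k-5) - p(k-7) + p(k-12) + p(k-15) - ... (offsets j(3j∓1)/2, signs ++--, p(0)=1, p(<0)=0).
DP table for k = 0..15: p(0)=1, p(1)=1, p(2)=2, p(3)=3, p(4)=5, p(5)=7, p(6)=11, p(7)=15, p(8)=22, p(9)=30, p(10)=42, p(11)=56, p(12)=77, p(13)=101, p(14)=135, p(15)=176.
Final step: p(16) = p(15) + p(14) - p(11) - p(9) + p(4) + p(1)
= 176 + 135 - 56 - 30 + 5 + 1
= 231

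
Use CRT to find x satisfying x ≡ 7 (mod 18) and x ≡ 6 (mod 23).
259

Using Chinese Remainder Theorem:
M = 18 × 23 = 414
M1 = 23, M2 = 18
y1 = 23^(-1) mod 18 = 11
y2 = 18^(-1) mod 23 = 9
x = (7×23×11 + 6×18×9) mod 414 = 259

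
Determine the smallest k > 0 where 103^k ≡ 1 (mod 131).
130

131 is prime, so ord(103) divides φ(131) = 130.
Divisors of 130: 1, 2, 5, 10, 13, 26, 65, 130.
Repeated squaring: 103^1 ≡ 103, 103^2 ≡ 129, 103^4 ≡ 4, 103^8 ≡ 16, 103^16 ≡ 125, 103^32 ≡ 36, 103^64 ≡ 117, 103^128 ≡ 65 (mod 131).
Test 103^d mod 131 for each divisor d in increasing order:
103^1 ≡ 103
103^2 ≡ 129
103^5 = 103^4·103^1 ≡ 19
103^10 = 103^8·103^2 ≡ 99
103^13 = 103^8·103^4·103^1 ≡ 42
103^26 = 103^16·103^8·103^2 ≡ 61
103^65 = 103^64·103^1 ≡ 130
103^130 = 103^128·103^2 ≡ 1  ← first divisor giving 1
The order is 130.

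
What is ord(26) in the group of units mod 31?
6

31 is prime, so ord(26) divides φ(31) = 30.
Divisors of 30: 1, 2, 3, 5, 6, 10, 15, 30.
Repeated squaring: 26^1 ≡ 26, 26^2 ≡ 25, 26^4 ≡ 5, 26^8 ≡ 25, 26^16 ≡ 5 (mod 31).
Test 26^d mod 31 for each divisor d in increasing order:
26^1 ≡ 26
26^2 ≡ 25
26^3 = 26^2·26^1 ≡ 30
26^5 = 26^4·26^1 ≡ 6
26^6 = 26^4·26^2 ≡ 1  ← first divisor giving 1
The order is 6.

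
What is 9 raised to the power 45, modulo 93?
63

Repeated squaring. Binary of 45 = 101101.
9^1 ≡ 9 (mod 93); 9^2 ≡ 81 (mod 93); 9^4 ≡ 51 (mod 93); 9^8 ≡ 90 (mod 93); 9^16 ≡ 9 (mod 93); 9^32 ≡ 81 (mod 93)
9^45 = 9^1 × 9^4 × 9^8 × 9^32 ≡ 63 (mod 93)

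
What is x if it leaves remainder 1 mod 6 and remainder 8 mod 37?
193

Using Chinese Remainder Theorem:
M = 6 × 37 = 222
M1 = 37, M2 = 6
y1 = 37^(-1) mod 6 = 1
y2 = 6^(-1) mod 37 = 31
x = (1×37×1 + 8×6×31) mod 222 = 193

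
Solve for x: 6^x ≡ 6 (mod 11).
1

Baby-step giant-step with step n = ⌈√11⌉ = 4.
Baby steps 6^j mod 11 (j:value) for j=0..3: 0:1, 1:6, 2:3, 3:7.
h = 6 is already in the table at j=1, so x = 1.
Check: 6^1 ≡ 6 (mod 11).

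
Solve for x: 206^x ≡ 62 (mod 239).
226

Baby-step giant-step with step n = ⌈√239⌉ = 16.
Baby steps 206^j mod 239 (j:value) for j=0..15: 0:1, 1:206, 2:133, 3:152, 4:3, 5:140, 6:160, 7:217, 8:9, 9:181, 10:2, 11:173, 12:27, 13:65, 14:6, 15:41.
Giant-step multiplier: 206^(-16) ≡ 206^(238-16) = 206^222 ≡ 180 (mod 239).
Giant steps γ_i = 62·180^i mod 239: γ_0=62, γ_1=166, γ_2=5, γ_3=183, γ_4=197, γ_5=88, γ_6=66, γ_7=169, γ_8=67, γ_9=110, γ_10=202, γ_11=32, γ_12=24, γ_13=18, γ_14=133 (in table at j=2).
x = i·n + j = 14·16 + 2 = 226.
Check: 206^226 ≡ 62 (mod 239).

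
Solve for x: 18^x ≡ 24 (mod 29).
16

Baby-step giant-step with step n = ⌈√29⌉ = 6.
Baby steps 18^j mod 29 (j:value) for j=0..5: 0:1, 1:18, 2:5, 3:3, 4:25, 5:15.
Giant-step multiplier: 18^(-6) ≡ 18^(28-6) = 18^22 ≡ 13 (mod 29).
Giant steps γ_i = 24·13^i mod 29: γ_0=24, γ_1=22, γ_2=25 (in table at j=4).
x = i·n + j = 2·6 + 4 = 16.
Check: 18^16 ≡ 24 (mod 29).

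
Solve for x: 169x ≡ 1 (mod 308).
113

gcd(169, 308) = 1, so the inverse exists.
Extended Euclidean algorithm on (308, 169):
308 = 1 × 169 + 139  ⟹  139 = (1)·308 + (-1)·169
169 = 1 × 139 + 30  ⟹  30 = (-1)·308 + (2)·169
139 = 4 × 30 + 19  ⟹  19 = (5)·308 + (-9)·169
30 = 1 × 19 + 11  ⟹  11 = (-6)·308 + (11)·169
19 = 1 × 11 + 8  ⟹  8 = (11)·308 + (-20)·169
11 = 1 × 8 + 3  ⟹  3 = (-17)·308 + (31)·169
8 = 2 × 3 + 2  ⟹  2 = (45)·308 + (-82)·169
3 = 1 × 2 + 1  ⟹  1 = (-62)·308 + (113)·169
So (113)·169 ≡ 1 (mod 308), i.e. 169^(-1) ≡ 113 (mod 308).
Check: 169 × 113 = 19097 ≡ 1 (mod 308)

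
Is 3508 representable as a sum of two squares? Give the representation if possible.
12² + 58² (a=12, b=58)

Factorization: 3508 = 2^2 × 877
By Fermat: n is sum of two squares iff every prime p ≡ 3 (mod 4) appears to even power.
All primes ≡ 3 (mod 4) appear to even power.
Search a = 0, 1, 2, … for 3508 - a² a perfect square: first hit at a = 12: 3508 - 144 = 3364 = 58².
3508 = 12² + 58² = 144 + 3364 ✓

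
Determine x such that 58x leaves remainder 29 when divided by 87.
x ≡ 2 (mod 3)

gcd(58, 87) = 29, which divides 29, so solutions exist.
Divide through by 29: 2x ≡ 1 (mod 3).
Find 2^(-1) mod 3 by the extended Euclidean algorithm:
3 = 1 × 2 + 1  ⟹  1 = (1)·3 + (-1)·2
So (-1)·2 ≡ 1 (mod 3), i.e. 2^(-1) ≡ -1 ≡ 2 (mod 3).
x ≡ 2 × 1 = 2 ≡ 2 (mod 3).
Check: 58 × 2 = 116 ≡ 29 (mod 87).
x ≡ 2 (mod 3), giving 29 solutions mod 87.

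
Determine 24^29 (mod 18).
0

Repeated squaring. Binary of 29 = 11101.
24^1 ≡ 6 (mod 18); 24^2 ≡ 0 (mod 18); 24^4 ≡ 0 (mod 18); 24^8 ≡ 0 (mod 18); 24^16 ≡ 0 (mod 18)
24^29 = 24^1 × 24^4 × 24^8 × 24^16 ≡ 0 (mod 18)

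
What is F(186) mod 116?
32

Matrix identity: Q^n = [[F_(n+1), F_n], [F_n, F_(n-1)]] with Q = [[1,1],[1,0]].
n = 186 = 10111010₂. Square-and-multiply, entries mod 116:
Q^1 = [[1,1],[1,0]]
Q^2 = (Q^1)² = [[2,1],[1,1]]
Q^5 = (Q^2)²·Q = [[8,5],[5,3]]
Q^11 = (Q^5)²·Q = [[28,89],[89,55]]
Q^23 = (Q^11)²·Q = [[84,5],[5,79]]
Q^46 = (Q^23)² = [[5,3],[3,2]]
Q^93 = (Q^46)²·Q = [[55,34],[34,21]]
Q^186 = (Q^93)² = [[5,32],[32,89]]
F_186 mod 116 = Q^186[0][1] = 32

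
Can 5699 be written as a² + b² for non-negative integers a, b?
Not possible

Factorization: 5699 = 41 × 139
By Fermat: n is sum of two squares iff every prime p ≡ 3 (mod 4) appears to even power.
Prime(s) ≡ 3 (mod 4) with odd exponent: [(139, 1)]
Therefore 5699 cannot be expressed as a² + b².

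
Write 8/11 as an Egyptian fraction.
1/2 + 1/5 + 1/37 + 1/4070

Greedy algorithm:
8/11: ceiling(11/8) = 2, use 1/2
5/22: ceiling(22/5) = 5, use 1/5
3/110: ceiling(110/3) = 37, use 1/37
1/4070: ceiling(4070/1) = 4070, use 1/4070
Result: 8/11 = 1/2 + 1/5 + 1/37 + 1/4070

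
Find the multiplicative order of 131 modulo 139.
23

139 is prime, so ord(131) divides φ(139) = 138.
Divisors of 138: 1, 2, 3, 6, 23, 46, 69, 138.
Repeated squaring: 131^1 ≡ 131, 131^2 ≡ 64, 131^4 ≡ 65, 131^8 ≡ 55, 131^16 ≡ 106, 131^32 ≡ 116, 131^64 ≡ 112, 131^128 ≡ 34 (mod 139).
Test 131^d mod 139 for each divisor d in increasing order:
131^1 ≡ 131
131^2 ≡ 64
131^3 = 131^2·131^1 ≡ 44
131^6 = 131^4·131^2 ≡ 129
131^23 = 131^16·131^4·131^2·131^1 ≡ 1  ← first divisor giving 1
The order is 23.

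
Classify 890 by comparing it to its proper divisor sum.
deficient

Proper divisors of 890: sum = 1 + 2 + 5 + 10 + 89 + 178 + 445 = 730
Since 730 < 890, 890 is deficient.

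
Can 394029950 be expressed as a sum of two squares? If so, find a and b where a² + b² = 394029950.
Not possible

Factorization: 394029950 = 2 × 5^2 × 199^3
By Fermat: n is sum of two squares iff every prime p ≡ 3 (mod 4) appears to even power.
Prime(s) ≡ 3 (mod 4) with odd exponent: [(199, 3)]
Therefore 394029950 cannot be expressed as a² + b².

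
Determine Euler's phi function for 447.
296

447 = 3 × 149
φ(n) = n × ∏(1 - 1/p) for each prime p dividing n
φ(447) = 447 × (1 - 1/3) × (1 - 1/149) = 296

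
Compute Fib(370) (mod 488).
55

Matrix identity: Q^n = [[F_(n+1), F_n], [F_n, F_(n-1)]] with Q = [[1,1],[1,0]].
n = 370 = 101110010₂. Square-and-multiply, entries mod 488:
Q^1 = [[1,1],[1,0]]
Q^2 = (Q^1)² = [[2,1],[1,1]]
Q^5 = (Q^2)²·Q = [[8,5],[5,3]]
Q^11 = (Q^5)²·Q = [[144,89],[89,55]]
Q^23 = (Q^11)²·Q = [[8,353],[353,143]]
Q^46 = (Q^23)² = [[233,111],[111,122]]
Q^92 = (Q^46)² = [[242,365],[365,365]]
Q^185 = (Q^92)²·Q = [[8,5],[5,3]]
Q^370 = (Q^185)² = [[89,55],[55,34]]
F_370 mod 488 = Q^370[0][1] = 55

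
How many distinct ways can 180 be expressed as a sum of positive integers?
684957390936

p(n) counts ways to write n as a sum of positive integers (order ignored).
Euler's pentagonal recurrence: p(k) = p(k-1) + p(k-2) - p(k-5) - p(k-7) + p(k-12) + p(k-15) - ... (offsets j(3j∓1)/2, signs ++--, p(0)=1, p(<0)=0).
DP table for k = 0..179: p(0)=1, p(1)=1, p(2)=2, p(3)=3, p(4)=5, p(5)=7, p(6)=11, p(7)=15, p(8)=22, p(9)=30, p(10)=42, p(11)=56, p(12)=77, p(13)=101, p(14)=135, p(15)=176, p(16)=231, p(17)=297, p(18)=385, p(19)=490, p(20)=627, p(21)=792, p(22)=1002, p(23)=1255, p(24)=1575, p(25)=1958, p(26)=2436, p(27)=3010, p(28)=3718, p(29)=4565, p(30)=5604, p(31)=6842, p(32)=8349, p(33)=10143, p(34)=12310, p(35)=14883, p(36)=17977, p(37)=21637, p(38)=26015, p(39)=31185, p(40)=37338, p(41)=44583, p(42)=53174, p(43)=63261, p(44)=75175, p(45)=89134, p(46)=105558, p(47)=124754, p(48)=147273, p(49)=173525, p(50)=204226, p(51)=239943, p(52)=281589, p(53)=329931, p(54)=386155, p(55)=451276, p(56)=526823, p(57)=614154, p(58)=715220, p(59)=831820, p(60)=966467, p(61)=1121505, p(62)=1300156, p(63)=1505499, p(64)=1741630, p(65)=2012558, p(66)=2323520, p(67)=2679689, p(68)=3087735, p(69)=3554345, p(70)=4087968, p(71)=4697205, p(72)=5392783, p(73)=6185689, p(74)=7089500, p(75)=8118264, p(76)=9289091, p(77)=10619863, p(78)=12132164, p(79)=13848650, p(80)=15796476, p(81)=18004327, p(82)=20506255, p(83)=23338469, p(84)=26543660, p(85)=30167357, p(86)=34262962, p(87)=38887673, p(88)=44108109, p(89)=49995925, p(90)=56634173, p(91)=64112359, p(92)=72533807, p(93)=82010177, p(94)=92669720, p(95)=104651419, p(96)=118114304, p(97)=133230930, p(98)=150198136, p(99)=169229875, p(100)=190569292, p(101)=214481126, p(102)=241265379, p(103)=271248950, p(104)=304801365, p(105)=342325709, p(106)=384276336, p(107)=431149389, p(108)=483502844, p(109)=541946240, p(110)=607163746, p(111)=679903203, p(112)=761002156, p(113)=851376628, p(114)=952050665, p(115)=1064144451, p(116)=1188908248, p(117)=1327710076, p(118)=1482074143, p(119)=1653668665, p(120)=1844349560, p(121)=2056148051, p(122)=2291320912, p(123)=2552338241, p(124)=2841940500, p(125)=3163127352, p(126)=3519222692, p(127)=3913864295, p(128)=4351078600, p(129)=4835271870, p(130)=5371315400, p(131)=5964539504, p(132)=6620830889, p(133)=7346629512, p(134)=8149040695, p(135)=9035836076, p(136)=10015581680, p(137)=11097645016, p(138)=12292341831, p(139)=13610949895, p(140)=15065878135, p(141)=16670689208, p(142)=18440293320, p(143)=20390982757, p(144)=22540654445, p(145)=24908858009, p(146)=27517052599, p(147)=30388671978, p(148)=33549419497, p(149)=37027355200, p(150)=40853235313, p(151)=45060624582, p(152)=49686288421, p(153)=54770336324, p(154)=60356673280, p(155)=66493182097, p(156)=73232243759, p(157)=80630964769, p(158)=88751778802, p(159)=97662728555, p(160)=107438159466, p(161)=118159068427, p(162)=129913904637, p(163)=142798995930, p(164)=156919475295, p(165)=172389800255, p(166)=189334822579, p(167)=207890420102, p(168)=228204732751, p(169)=250438925115, p(170)=274768617130, p(171)=301384802048, p(172)=330495499613, p(173)=362326859895, p(174)=397125074750, p(175)=435157697830, p(176)=476715857290, p(177)=522115831195, p(178)=571701605655, p(179)=625846753120.
Final step: p(180) = p(179) + p(178) - p(175) - p(173) + p(168) + p(165) - p(158) - p(154) + p(145) + p(140) - p(129) - p(123) + p(110) + p(103) - p(88) - p(80) + p(63) + p(54) - p(35) - p(25) + p(4)
= 625846753120 + 571701605655 - 435157697830 - 362326859895 + 228204732751 + 172389800255 - 88751778802 - 60356673280 + 24908858009 + 15065878135 - 4835271870 - 2552338241 + 607163746 + 271248950 - 44108109 - 15796476 + 1505499 + 386155 - 14883 - 1958 + 5
= 684957390936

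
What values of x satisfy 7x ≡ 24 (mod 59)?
x ≡ 54 (mod 59)

gcd(7, 59) = 1, which divides 24, so solutions exist.
Find 7^(-1) mod 59 by the extended Euclidean algorithm:
59 = 8 × 7 + 3  ⟹  3 = (1)·59 + (-8)·7
7 = 2 × 3 + 1  ⟹  1 = (-2)·59 + (17)·7
So (17)·7 ≡ 1 (mod 59), i.e. 7^(-1) ≡ 17 (mod 59).
x ≡ 17 × 24 = 408 ≡ 54 (mod 59).
Check: 7 × 54 = 378 ≡ 24 (mod 59).
Unique solution: x ≡ 54 (mod 59)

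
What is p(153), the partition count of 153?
54770336324

p(n) counts ways to write n as a sum of positive integers (order ignored).
Euler's pentagonal recurrence: p(k) = p(k-1) + p(k-2) - p(k-5) - p(k-7) + p(k-12) + p(k-15) - ... (offsets j(3j∓1)/2, signs ++--, p(0)=1, p(<0)=0).
DP table for k = 0..152: p(0)=1, p(1)=1, p(2)=2, p(3)=3, p(4)=5, p(5)=7, p(6)=11, p(7)=15, p(8)=22, p(9)=30, p(10)=42, p(11)=56, p(12)=77, p(13)=101, p(14)=135, p(15)=176, p(16)=231, p(17)=297, p(18)=385, p(19)=490, p(20)=627, p(21)=792, p(22)=1002, p(23)=1255, p(24)=1575, p(25)=1958, p(26)=2436, p(27)=3010, p(28)=3718, p(29)=4565, p(30)=5604, p(31)=6842, p(32)=8349, p(33)=10143, p(34)=12310, p(35)=14883, p(36)=17977, p(37)=21637, p(38)=26015, p(39)=31185, p(40)=37338, p(41)=44583, p(42)=53174, p(43)=63261, p(44)=75175, p(45)=89134, p(46)=105558, p(47)=124754, p(48)=147273, p(49)=173525, p(50)=204226, p(51)=239943, p(52)=281589, p(53)=329931, p(54)=386155, p(55)=451276, p(56)=526823, p(57)=614154, p(58)=715220, p(59)=831820, p(60)=966467, p(61)=1121505, p(62)=1300156, p(63)=1505499, p(64)=1741630, p(65)=2012558, p(66)=2323520, p(67)=2679689, p(68)=3087735, p(69)=3554345, p(70)=4087968, p(71)=4697205, p(72)=5392783, p(73)=6185689, p(74)=7089500, p(75)=8118264, p(76)=9289091, p(77)=10619863, p(78)=12132164, p(79)=13848650, p(80)=15796476, p(81)=18004327, p(82)=20506255, p(83)=23338469, p(84)=26543660, p(85)=30167357, p(86)=34262962, p(87)=38887673, p(88)=44108109, p(89)=49995925, p(90)=56634173, p(91)=64112359, p(92)=72533807, p(93)=82010177, p(94)=92669720, p(95)=104651419, p(96)=118114304, p(97)=133230930, p(98)=150198136, p(99)=169229875, p(100)=190569292, p(101)=214481126, p(102)=241265379, p(103)=271248950, p(104)=304801365, p(105)=342325709, p(106)=384276336, p(107)=431149389, p(108)=483502844, p(109)=541946240, p(110)=607163746, p(111)=679903203, p(112)=761002156, p(113)=851376628, p(114)=952050665, p(115)=1064144451, p(116)=1188908248, p(117)=1327710076, p(118)=1482074143, p(119)=1653668665, p(120)=1844349560, p(121)=2056148051, p(122)=2291320912, p(123)=2552338241, p(124)=2841940500, p(125)=3163127352, p(126)=3519222692, p(127)=3913864295, p(128)=4351078600, p(129)=4835271870, p(130)=5371315400, p(131)=5964539504, p(132)=6620830889, p(133)=7346629512, p(134)=8149040695, p(135)=9035836076, p(136)=10015581680, p(137)=11097645016, p(138)=12292341831, p(139)=13610949895, p(140)=15065878135, p(141)=16670689208, p(142)=18440293320, p(143)=20390982757, p(144)=22540654445, p(145)=24908858009, p(146)=27517052599, p(147)=30388671978, p(148)=33549419497, p(149)=37027355200, p(150)=40853235313, p(151)=45060624582, p(152)=49686288421.
Final step: p(153) = p(152) + p(151) - p(148) - p(146) + p(141) + p(138) - p(131) - p(127) + p(118) + p(113) - p(102) - p(96) + p(83) + p(76) - p(61) - p(53) + p(36) + p(27) - p(8)
= 49686288421 + 45060624582 - 33549419497 - 27517052599 + 16670689208 + 12292341831 - 5964539504 - 3913864295 + 1482074143 + 851376628 - 241265379 - 118114304 + 23338469 + 9289091 - 1121505 - 329931 + 17977 + 3010 - 22
= 54770336324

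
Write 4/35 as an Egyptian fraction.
1/9 + 1/315

Greedy algorithm:
4/35: ceiling(35/4) = 9, use 1/9
1/315: ceiling(315/1) = 315, use 1/315
Result: 4/35 = 1/9 + 1/315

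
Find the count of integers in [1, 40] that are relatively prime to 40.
16

40 = 2^3 × 5
φ(n) = n × ∏(1 - 1/p) for each prime p dividing n
φ(40) = 40 × (1 - 1/2) × (1 - 1/5) = 16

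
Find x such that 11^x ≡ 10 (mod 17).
5

Baby-step giant-step with step n = ⌈√17⌉ = 5.
Baby steps 11^j mod 17 (j:value) for j=0..4: 0:1, 1:11, 2:2, 3:5, 4:4.
Giant-step multiplier: 11^(-5) ≡ 11^(16-5) = 11^11 ≡ 12 (mod 17).
Giant steps γ_i = 10·12^i mod 17: γ_0=10, γ_1=1 (in table at j=0).
x = i·n + j = 1·5 + 0 = 5.
Check: 11^5 ≡ 10 (mod 17).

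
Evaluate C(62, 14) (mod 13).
1

Using Lucas' theorem:
Write n=62 and k=14 in base 13:
n in base 13: [4, 10]
k in base 13: [1, 1]
C(62,14) mod 13 = ∏ C(n_i, k_i) mod 13
Digit binomials (mod 13): C(4,1) = 4; C(10,1) = 10
Product: 4 × 10 = 40 ≡ 1 (mod 13)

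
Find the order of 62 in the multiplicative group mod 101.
20

101 is prime, so ord(62) divides φ(101) = 100.
Divisors of 100: 1, 2, 4, 5, 10, 20, 25, 50, 100.
Repeated squaring: 62^1 ≡ 62, 62^2 ≡ 6, 62^4 ≡ 36, 62^8 ≡ 84, 62^16 ≡ 87, 62^32 ≡ 95, 62^64 ≡ 36 (mod 101).
Test 62^d mod 101 for each divisor d in increasing order:
62^1 ≡ 62
62^2 ≡ 6
62^4 ≡ 36
62^5 = 62^4·62^1 ≡ 10
62^10 = 62^8·62^2 ≡ 100
62^20 = 62^16·62^4 ≡ 1  ← first divisor giving 1
The order is 20.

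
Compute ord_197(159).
196

197 is prime, so ord(159) divides φ(197) = 196.
Divisors of 196: 1, 2, 4, 7, 14, 28, 49, 98, 196.
Repeated squaring: 159^1 ≡ 159, 159^2 ≡ 65, 159^4 ≡ 88, 159^8 ≡ 61, 159^16 ≡ 175, 159^32 ≡ 90, 159^64 ≡ 23, 159^128 ≡ 135 (mod 197).
Test 159^d mod 197 for each divisor d in increasing order:
159^1 ≡ 159
159^2 ≡ 65
159^4 ≡ 88
159^7 = 159^4·159^2·159^1 ≡ 128
159^14 = 159^8·159^4·159^2 ≡ 33
159^28 = 159^16·159^8·159^4 ≡ 104
159^49 = 159^32·159^16·159^1 ≡ 183
159^98 = 159^64·159^32·159^2 ≡ 196
159^196 = 159^128·159^64·159^4 ≡ 1  ← first divisor giving 1
The order is 196.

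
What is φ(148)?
72

148 = 2^2 × 37
φ(n) = n × ∏(1 - 1/p) for each prime p dividing n
φ(148) = 148 × (1 - 1/2) × (1 - 1/37) = 72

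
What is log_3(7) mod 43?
35

Baby-step giant-step with step n = ⌈√43⌉ = 7.
Baby steps 3^j mod 43 (j:value) for j=0..6: 0:1, 1:3, 2:9, 3:27, 4:38, 5:28, 6:41.
Giant-step multiplier: 3^(-7) ≡ 3^(42-7) = 3^35 ≡ 7 (mod 43).
Giant steps γ_i = 7·7^i mod 43: γ_0=7, γ_1=6, γ_2=42, γ_3=36, γ_4=37, γ_5=1 (in table at j=0).
x = i·n + j = 5·7 + 0 = 35.
Check: 3^35 ≡ 7 (mod 43).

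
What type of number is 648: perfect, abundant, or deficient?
abundant

Proper divisors of 648: sum = 1 + 2 + 3 + 4 + 6 + 8 + 9 + 12 + ... + 108 + 162 + 216 + 324 (19 divisors) = 1167
Since 1167 > 648, 648 is abundant.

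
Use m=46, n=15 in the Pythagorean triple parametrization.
(1891, 1380, 2341)

Euclid's formula: a = m² - n², b = 2mn, c = m² + n²
m = 46, n = 15
a = 46² - 15² = 2116 - 225 = 1891
b = 2 × 46 × 15 = 1380
c = 46² + 15² = 2116 + 225 = 2341
Verification: 1891² + 1380² = 3575881 + 1904400 = 5480281 = 2341² ✓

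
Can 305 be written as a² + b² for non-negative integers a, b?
4² + 17² (a=4, b=17)

Factorization: 305 = 5 × 61
By Fermat: n is sum of two squares iff every prime p ≡ 3 (mod 4) appears to even power.
All primes ≡ 3 (mod 4) appear to even power.
Search a = 0, 1, 2, … for 305 - a² a perfect square: first hit at a = 4: 305 - 16 = 289 = 17².
305 = 4² + 17² = 16 + 289 ✓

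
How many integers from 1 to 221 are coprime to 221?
192

221 = 13 × 17
φ(n) = n × ∏(1 - 1/p) for each prime p dividing n
φ(221) = 221 × (1 - 1/13) × (1 - 1/17) = 192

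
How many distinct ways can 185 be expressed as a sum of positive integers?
1071823774337

p(n) counts ways to write n as a sum of positive integers (order ignored).
Euler's pentagonal recurrence: p(k) = p(k-1) + p(k-2) - p(k-5) - p(k-7) + p(k-12) + p(k-15) - ... (offsets j(3j∓1)/2, signs ++--, p(0)=1, p(<0)=0).
DP table for k = 0..184: p(0)=1, p(1)=1, p(2)=2, p(3)=3, p(4)=5, p(5)=7, p(6)=11, p(7)=15, p(8)=22, p(9)=30, p(10)=42, p(11)=56, p(12)=77, p(13)=101, p(14)=135, p(15)=176, p(16)=231, p(17)=297, p(18)=385, p(19)=490, p(20)=627, p(21)=792, p(22)=1002, p(23)=1255, p(24)=1575, p(25)=1958, p(26)=2436, p(27)=3010, p(28)=3718, p(29)=4565, p(30)=5604, p(31)=6842, p(32)=8349, p(33)=10143, p(34)=12310, p(35)=14883, p(36)=17977, p(37)=21637, p(38)=26015, p(39)=31185, p(40)=37338, p(41)=44583, p(42)=53174, p(43)=63261, p(44)=75175, p(45)=89134, p(46)=105558, p(47)=124754, p(48)=147273, p(49)=173525, p(50)=204226, p(51)=239943, p(52)=281589, p(53)=329931, p(54)=386155, p(55)=451276, p(56)=526823, p(57)=614154, p(58)=715220, p(59)=831820, p(60)=966467, p(61)=1121505, p(62)=1300156, p(63)=1505499, p(64)=1741630, p(65)=2012558, p(66)=2323520, p(67)=2679689, p(68)=3087735, p(69)=3554345, p(70)=4087968, p(71)=4697205, p(72)=5392783, p(73)=6185689, p(74)=7089500, p(75)=8118264, p(76)=9289091, p(77)=10619863, p(78)=12132164, p(79)=13848650, p(80)=15796476, p(81)=18004327, p(82)=20506255, p(83)=23338469, p(84)=26543660, p(85)=30167357, p(86)=34262962, p(87)=38887673, p(88)=44108109, p(89)=49995925, p(90)=56634173, p(91)=64112359, p(92)=72533807, p(93)=82010177, p(94)=92669720, p(95)=104651419, p(96)=118114304, p(97)=133230930, p(98)=150198136, p(99)=169229875, p(100)=190569292, p(101)=214481126, p(102)=241265379, p(103)=271248950, p(104)=304801365, p(105)=342325709, p(106)=384276336, p(107)=431149389, p(108)=483502844, p(109)=541946240, p(110)=607163746, p(111)=679903203, p(112)=761002156, p(113)=851376628, p(114)=952050665, p(115)=1064144451, p(116)=1188908248, p(117)=1327710076, p(118)=1482074143, p(119)=1653668665, p(120)=1844349560, p(121)=2056148051, p(122)=2291320912, p(123)=2552338241, p(124)=2841940500, p(125)=3163127352, p(126)=3519222692, p(127)=3913864295, p(128)=4351078600, p(129)=4835271870, p(130)=5371315400, p(131)=5964539504, p(132)=6620830889, p(133)=7346629512, p(134)=8149040695, p(135)=9035836076, p(136)=10015581680, p(137)=11097645016, p(138)=12292341831, p(139)=13610949895, p(140)=15065878135, p(141)=16670689208, p(142)=18440293320, p(143)=20390982757, p(144)=22540654445, p(145)=24908858009, p(146)=27517052599, p(147)=30388671978, p(148)=33549419497, p(149)=37027355200, p(150)=40853235313, p(151)=45060624582, p(152)=49686288421, p(153)=54770336324, p(154)=60356673280, p(155)=66493182097, p(156)=73232243759, p(157)=80630964769, p(158)=88751778802, p(159)=97662728555, p(160)=107438159466, p(161)=118159068427, p(162)=129913904637, p(163)=142798995930, p(164)=156919475295, p(165)=172389800255, p(166)=189334822579, p(167)=207890420102, p(168)=228204732751, p(169)=250438925115, p(170)=274768617130, p(171)=301384802048, p(172)=330495499613, p(173)=362326859895, p(174)=397125074750, p(175)=435157697830, p(176)=476715857290, p(177)=522115831195, p(178)=571701605655, p(179)=625846753120, p(180)=684957390936, p(181)=749474411781, p(182)=819876908323, p(183)=896684817527, p(184)=980462880430.
Final step: p(185) = p(184) + p(183) - p(180) - p(178) + p(173) + p(170) - p(163) - p(159) + p(150) + p(145) - p(134) - p(128) + p(115) + p(108) - p(93) - p(85) + p(68) + p(59) - p(40) - p(30) + p(9)
= 980462880430 + 896684817527 - 684957390936 - 571701605655 + 362326859895 + 274768617130 - 142798995930 - 97662728555 + 40853235313 + 24908858009 - 8149040695 - 4351078600 + 1064144451 + 483502844 - 82010177 - 30167357 + 3087735 + 831820 - 37338 - 5604 + 30
= 1071823774337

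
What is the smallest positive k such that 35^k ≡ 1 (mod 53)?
52

53 is prime, so ord(35) divides φ(53) = 52.
Divisors of 52: 1, 2, 4, 13, 26, 52.
Repeated squaring: 35^1 ≡ 35, 35^2 ≡ 6, 35^4 ≡ 36, 35^8 ≡ 24, 35^16 ≡ 46, 35^32 ≡ 49 (mod 53).
Test 35^d mod 53 for each divisor d in increasing order:
35^1 ≡ 35
35^2 ≡ 6
35^4 ≡ 36
35^13 = 35^8·35^4·35^1 ≡ 30
35^26 = 35^16·35^8·35^2 ≡ 52
35^52 = 35^32·35^16·35^4 ≡ 1  ← first divisor giving 1
The order is 52.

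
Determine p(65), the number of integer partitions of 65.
2012558

p(n) counts ways to write n as a sum of positive integers (order ignored).
Euler's pentagonal recurrence: p(k) = p(k-1) + p(k-2) - p(k-5) - p(k-7) + p(k-12) + p(k-15) - ... (offsets j(3j∓1)/2, signs ++--, p(0)=1, p(<0)=0).
DP table for k = 0..64: p(0)=1, p(1)=1, p(2)=2, p(3)=3, p(4)=5, p(5)=7, p(6)=11, p(7)=15, p(8)=22, p(9)=30, p(10)=42, p(11)=56, p(12)=77, p(13)=101, p(14)=135, p(15)=176, p(16)=231, p(17)=297, p(18)=385, p(19)=490, p(20)=627, p(21)=792, p(22)=1002, p(23)=1255, p(24)=1575, p(25)=1958, p(26)=2436, p(27)=3010, p(28)=3718, p(29)=4565, p(30)=5604, p(31)=6842, p(32)=8349, p(33)=10143, p(34)=12310, p(35)=14883, p(36)=17977, p(37)=21637, p(38)=26015, p(39)=31185, p(40)=37338, p(41)=44583, p(42)=53174, p(43)=63261, p(44)=75175, p(45)=89134, p(46)=105558, p(47)=124754, p(48)=147273, p(49)=173525, p(50)=204226, p(51)=239943, p(52)=281589, p(53)=329931, p(54)=386155, p(55)=451276, p(56)=526823, p(57)=614154, p(58)=715220, p(59)=831820, p(60)=966467, p(61)=1121505, p(62)=1300156, p(63)=1505499, p(64)=1741630.
Final step: p(65) = p(64) + p(63) - p(60) - p(58) + p(53) + p(50) - p(43) - p(39) + p(30) + p(25) - p(14) - p(8)
= 1741630 + 1505499 - 966467 - 715220 + 329931 + 204226 - 63261 - 31185 + 5604 + 1958 - 135 - 22
= 2012558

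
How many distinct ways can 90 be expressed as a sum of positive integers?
56634173

p(n) counts ways to write n as a sum of positive integers (order ignored).
Euler's pentagonal recurrence: p(k) = p(k-1) + p(k-2) - p(k-5) - p(k-7) + p(k-12) + p(k-15) - ... (offsets j(3j∓1)/2, signs ++--, p(0)=1, p(<0)=0).
DP table for k = 0..89: p(0)=1, p(1)=1, p(2)=2, p(3)=3, p(4)=5, p(5)=7, p(6)=11, p(7)=15, p(8)=22, p(9)=30, p(10)=42, p(11)=56, p(12)=77, p(13)=101, p(14)=135, p(15)=176, p(16)=231, p(17)=297, p(18)=385, p(19)=490, p(20)=627, p(21)=792, p(22)=1002, p(23)=1255, p(24)=1575, p(25)=1958, p(26)=2436, p(27)=3010, p(28)=3718, p(29)=4565, p(30)=5604, p(31)=6842, p(32)=8349, p(33)=10143, p(34)=12310, p(35)=14883, p(36)=17977, p(37)=21637, p(38)=26015, p(39)=31185, p(40)=37338, p(41)=44583, p(42)=53174, p(43)=63261, p(44)=75175, p(45)=89134, p(46)=105558, p(47)=124754, p(48)=147273, p(49)=173525, p(50)=204226, p(51)=239943, p(52)=281589, p(53)=329931, p(54)=386155, p(55)=451276, p(56)=526823, p(57)=614154, p(58)=715220, p(59)=831820, p(60)=966467, p(61)=1121505, p(62)=1300156, p(63)=1505499, p(64)=1741630, p(65)=2012558, p(66)=2323520, p(67)=2679689, p(68)=3087735, p(69)=3554345, p(70)=4087968, p(71)=4697205, p(72)=5392783, p(73)=6185689, p(74)=7089500, p(75)=8118264, p(76)=9289091, p(77)=10619863, p(78)=12132164, p(79)=13848650, p(80)=15796476, p(81)=18004327, p(82)=20506255, p(83)=23338469, p(84)=26543660, p(85)=30167357, p(86)=34262962, p(87)=38887673, p(88)=44108109, p(89)=49995925.
Final step: p(90) = p(89) + p(88) - p(85) - p(83) + p(78) + p(75) - p(68) - p(64) + p(55) + p(50) - p(39) - p(33) + p(20) + p(13)
= 49995925 + 44108109 - 30167357 - 23338469 + 12132164 + 8118264 - 3087735 - 1741630 + 451276 + 204226 - 31185 - 10143 + 627 + 101
= 56634173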